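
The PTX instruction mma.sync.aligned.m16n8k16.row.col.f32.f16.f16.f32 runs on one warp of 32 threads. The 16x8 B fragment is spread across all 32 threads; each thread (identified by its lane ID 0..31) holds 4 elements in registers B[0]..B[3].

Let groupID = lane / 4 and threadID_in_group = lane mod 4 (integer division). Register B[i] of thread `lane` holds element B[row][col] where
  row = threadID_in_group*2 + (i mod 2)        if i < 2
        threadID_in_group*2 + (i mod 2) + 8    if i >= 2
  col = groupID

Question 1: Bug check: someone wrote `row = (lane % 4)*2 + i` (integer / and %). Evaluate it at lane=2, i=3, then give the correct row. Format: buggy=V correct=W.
buggy=7 correct=13

`(lane % 4)*2 + i`[2,3]=>7
lane 2: grp=0 (2/4), tig=2 (2%4)
i=3: r=2*2+1+8=13, c=grp=0
row: 7 vs 13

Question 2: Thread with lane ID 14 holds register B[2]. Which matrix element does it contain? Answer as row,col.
12,3

L=14⇒gr=14>>2=3, th=14&3=2
[2]⇒row 2·2+0+8=12  col gr=3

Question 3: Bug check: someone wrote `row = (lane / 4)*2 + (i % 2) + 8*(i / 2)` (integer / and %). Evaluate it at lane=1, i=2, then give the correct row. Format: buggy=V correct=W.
buggy=8 correct=10

`(lane / 4)*2 + (i % 2) + 8*(i / 2)`[1,2]->8
lane 1->1/4=0, 1 mod 4=1
i=2  r:2·1+0+8->10  c:0
row: 8 vs 10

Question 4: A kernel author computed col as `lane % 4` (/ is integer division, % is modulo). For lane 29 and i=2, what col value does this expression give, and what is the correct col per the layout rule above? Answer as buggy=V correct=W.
buggy=1 correct=7

`lane % 4`[29,2]⇒1
L=29⇒gr=29>>2=7, th=29&3=1
[2]⇒row 1·2+0+8=10  col gr=7
col: 1 vs 7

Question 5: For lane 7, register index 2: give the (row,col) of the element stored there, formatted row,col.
lane 7⇒7/4=1, 7 mod 4=3
i=2  r:2·3+0+8⇒14  c:1

14,1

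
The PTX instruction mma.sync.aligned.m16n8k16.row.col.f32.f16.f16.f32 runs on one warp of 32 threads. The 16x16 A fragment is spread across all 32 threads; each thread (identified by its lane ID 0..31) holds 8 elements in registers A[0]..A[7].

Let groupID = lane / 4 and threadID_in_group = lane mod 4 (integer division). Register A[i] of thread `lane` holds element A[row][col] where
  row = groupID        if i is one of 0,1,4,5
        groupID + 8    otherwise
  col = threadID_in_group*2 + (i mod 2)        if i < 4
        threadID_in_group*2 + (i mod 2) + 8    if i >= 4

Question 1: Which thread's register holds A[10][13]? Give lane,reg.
10,7

r=10→G=2,rhi=1  c=13→chi=1,T=2,p=1
L=2*4+2=10  i=1*4+1*2+1=7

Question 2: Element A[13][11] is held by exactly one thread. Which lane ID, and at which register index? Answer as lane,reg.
r:13=>grp=5,rB=1  c:11=>cB=1,tig=1,lo=1
L=5*4+1=21  i=1*4+1*2+1=7

21,7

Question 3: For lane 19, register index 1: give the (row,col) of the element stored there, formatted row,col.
4,7

lane 19->19/4=4, 19 mod 4=3
i=1  r:4+0->4  c:2·3+1+0->7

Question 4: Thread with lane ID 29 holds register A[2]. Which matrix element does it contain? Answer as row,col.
lane 29=>29/4=7, 29 mod 4=1
i=2  r:7+8=>15  c:2·1+0+0=>2

15,2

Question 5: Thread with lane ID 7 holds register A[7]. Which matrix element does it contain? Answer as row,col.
7: G=1,T=3
[7] (1+8,3*2+1+8) = (9,15)

9,15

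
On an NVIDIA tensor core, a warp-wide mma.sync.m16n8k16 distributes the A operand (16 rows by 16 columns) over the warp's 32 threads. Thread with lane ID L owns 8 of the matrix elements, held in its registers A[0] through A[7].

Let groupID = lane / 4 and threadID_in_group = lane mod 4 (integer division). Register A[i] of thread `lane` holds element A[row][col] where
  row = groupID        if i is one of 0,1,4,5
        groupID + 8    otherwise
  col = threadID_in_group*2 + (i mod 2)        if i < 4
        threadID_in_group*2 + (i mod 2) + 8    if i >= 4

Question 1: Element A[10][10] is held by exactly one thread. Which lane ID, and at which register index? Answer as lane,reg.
r=10→G=2,rhi=1  c=10→chi=1,T=1,p=0
L=2*4+1=9  i=1*4+1*2+0=6

9,6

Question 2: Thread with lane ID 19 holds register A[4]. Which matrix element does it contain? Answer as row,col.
lane 19: g=4 (19/4), t=3 (19%4)
i=4: r=4+0=4, c=3*2+0+8=14

4,14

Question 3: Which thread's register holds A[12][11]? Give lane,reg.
r=12→G=4,rhi=1  c=11→chi=1,T=1,p=1
L=4*4+1=17  i=1*4+1*2+1=7

17,7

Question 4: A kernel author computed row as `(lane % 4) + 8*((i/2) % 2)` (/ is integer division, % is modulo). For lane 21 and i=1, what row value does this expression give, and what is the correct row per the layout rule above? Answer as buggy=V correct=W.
buggy=1 correct=5

`(lane % 4) + 8*((i/2) % 2)`[21,1]→1
lane 21: G=5 (21/4), T=1 (21%4)
i=1: r=5+0=5, c=1*2+1+0=3
row: 1 vs 5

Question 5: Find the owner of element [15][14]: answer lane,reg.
r=15→G=7,rhi=1  c=14→chi=1,T=3,p=0
L=7*4+3=31  i=1*4+1*2+0=6

31,6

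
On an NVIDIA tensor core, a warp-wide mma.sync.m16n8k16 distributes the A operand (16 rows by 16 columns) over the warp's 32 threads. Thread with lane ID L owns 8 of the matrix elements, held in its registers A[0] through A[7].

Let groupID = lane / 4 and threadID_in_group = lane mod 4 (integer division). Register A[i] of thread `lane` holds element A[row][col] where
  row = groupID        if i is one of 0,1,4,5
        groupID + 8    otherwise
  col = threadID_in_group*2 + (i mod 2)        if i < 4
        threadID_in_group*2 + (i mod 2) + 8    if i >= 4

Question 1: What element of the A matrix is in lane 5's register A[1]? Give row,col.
L=5⇒gr=5>>2=1, th=5&3=1
[1]⇒row 1+0=1  col 1·2+1+0=3

1,3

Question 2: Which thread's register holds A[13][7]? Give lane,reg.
r:13=>grp=5,rB=1  c:7=>cB=0,tig=3,lo=1
L=5*4+3=23  i=0*4+1*2+1=3

23,3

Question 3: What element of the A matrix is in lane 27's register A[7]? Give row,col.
14,15

lane 27⇒27/4=6, 27 mod 4=3
i=7  r:6+8⇒14  c:2·3+1+8⇒15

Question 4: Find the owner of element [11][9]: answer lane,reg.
r: 11->gid=3,r8=1  c: 9->c8=1,tid=0,i&1=1
L=3*4+0=12  i=1*4+1*2+1=7

12,7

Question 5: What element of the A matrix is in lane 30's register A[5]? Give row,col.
7,13

lane 30: gid=7 (30/4), tid=2 (30%4)
i=5: r=7+0=7, c=2*2+1+8=13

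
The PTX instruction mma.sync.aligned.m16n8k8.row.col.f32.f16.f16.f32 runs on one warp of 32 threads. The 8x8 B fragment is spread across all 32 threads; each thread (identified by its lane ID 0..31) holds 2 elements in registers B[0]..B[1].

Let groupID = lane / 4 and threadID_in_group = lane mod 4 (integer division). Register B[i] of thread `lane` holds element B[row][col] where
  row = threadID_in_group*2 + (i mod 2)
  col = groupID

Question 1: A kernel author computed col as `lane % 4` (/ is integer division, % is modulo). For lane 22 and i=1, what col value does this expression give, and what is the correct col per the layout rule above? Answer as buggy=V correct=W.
buggy=2 correct=5

`lane % 4`[22,1]->2
L=22->g=22>>2=5, t=22&3=2
[1]->row 2·2+1=5  col g=5
col: 2 vs 5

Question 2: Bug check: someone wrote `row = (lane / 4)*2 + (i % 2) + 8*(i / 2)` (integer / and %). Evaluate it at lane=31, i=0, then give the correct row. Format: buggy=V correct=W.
buggy=14 correct=6

`(lane / 4)*2 + (i % 2) + 8*(i / 2)`[31,0]→14
31: G=7,T=3
[0] (3*2+0,7) = (6,7)
row: 14 vs 6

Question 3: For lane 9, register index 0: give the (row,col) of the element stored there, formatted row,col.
lane 9->9/4=2, 9 mod 4=1
i=0  r:2·1+0->2  c:2

2,2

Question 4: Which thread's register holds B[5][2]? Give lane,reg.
c=2→G=2  r=5→T=2,p=1
L=2*4+2=10  i=1=1

10,1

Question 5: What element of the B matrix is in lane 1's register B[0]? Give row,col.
2,0

lane 1: G=0 (1/4), T=1 (1%4)
i=0: r=1*2+0=2, c=G=0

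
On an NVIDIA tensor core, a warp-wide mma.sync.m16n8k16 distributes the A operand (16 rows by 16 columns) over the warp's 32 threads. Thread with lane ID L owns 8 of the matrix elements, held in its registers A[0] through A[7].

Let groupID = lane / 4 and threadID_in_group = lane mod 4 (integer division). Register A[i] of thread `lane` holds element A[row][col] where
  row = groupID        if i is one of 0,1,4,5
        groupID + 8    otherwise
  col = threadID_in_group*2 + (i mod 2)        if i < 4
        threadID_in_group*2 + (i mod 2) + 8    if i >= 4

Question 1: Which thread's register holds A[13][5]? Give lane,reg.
22,3

r=13⇒gr=5,Rb=1  c=5⇒Cb=0,th=2,odd=1
L=5*4+2=22  i=0*4+1*2+1=3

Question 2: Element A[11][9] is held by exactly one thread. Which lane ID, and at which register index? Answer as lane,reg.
r=11->g=3,rb=1  c=9->cb=1,t=0,b0=1
L=3*4+0=12  i=1*4+1*2+1=7

12,7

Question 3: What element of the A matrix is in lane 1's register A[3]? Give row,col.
8,3

1: G=0,T=1
[3] (0+8,1*2+1+0) = (8,3)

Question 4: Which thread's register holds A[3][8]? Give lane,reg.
12,4

r=3->g=3,rb=0  c=8->cb=1,t=0,b0=0
L=3*4+0=12  i=1*4+0*2+0=4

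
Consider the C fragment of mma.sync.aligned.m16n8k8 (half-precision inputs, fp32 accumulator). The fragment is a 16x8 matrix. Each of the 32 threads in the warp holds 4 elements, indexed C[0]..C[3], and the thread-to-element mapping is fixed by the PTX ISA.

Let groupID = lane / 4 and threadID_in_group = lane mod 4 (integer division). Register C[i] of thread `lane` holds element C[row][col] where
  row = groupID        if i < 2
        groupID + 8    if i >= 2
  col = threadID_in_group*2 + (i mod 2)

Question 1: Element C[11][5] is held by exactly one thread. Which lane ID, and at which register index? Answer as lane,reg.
r:11=>grp=3,rB=1  c:5=>tig=2,lo=1
L=3*4+2=14  i=1*2+1=3

14,3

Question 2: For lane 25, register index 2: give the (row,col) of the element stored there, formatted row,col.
lane 25→25/4=6, 25 mod 4=1
i=2  r:6+8→14  c:2·1+0→2

14,2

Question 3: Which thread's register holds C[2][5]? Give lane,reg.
r: 2->gid=2,r8=0  c: 5->tid=2,i&1=1
L=2*4+2=10  i=0*2+1=1

10,1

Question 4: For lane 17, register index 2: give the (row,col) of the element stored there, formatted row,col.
17: grp=4,tig=1
[2] (4+8,1*2+0) = (12,2)

12,2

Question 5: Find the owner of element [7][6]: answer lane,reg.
r:7=>grp=7,rB=0  c:6=>tig=3,lo=0
L=7*4+3=31  i=0*2+0=0

31,0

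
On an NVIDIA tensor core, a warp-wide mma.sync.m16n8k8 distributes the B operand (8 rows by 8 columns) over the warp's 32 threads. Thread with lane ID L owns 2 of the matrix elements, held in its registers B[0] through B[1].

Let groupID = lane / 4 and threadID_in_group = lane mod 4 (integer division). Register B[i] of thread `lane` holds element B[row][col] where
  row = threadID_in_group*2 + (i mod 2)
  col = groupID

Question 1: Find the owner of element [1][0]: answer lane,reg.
c=0⇒gr=0  r=1⇒th=0,odd=1
L=0*4+0=0  i=1=1

0,1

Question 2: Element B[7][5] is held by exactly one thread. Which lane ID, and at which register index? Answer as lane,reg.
c=5->g=5  r=7->t=3,b0=1
L=5*4+3=23  i=1=1

23,1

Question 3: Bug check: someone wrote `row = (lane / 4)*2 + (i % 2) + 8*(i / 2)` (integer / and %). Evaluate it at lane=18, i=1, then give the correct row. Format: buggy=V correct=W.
`(lane / 4)*2 + (i % 2) + 8*(i / 2)`[18,1]⇒9
L=18⇒gr=18>>2=4, th=18&3=2
[1]⇒row 2·2+1=5  col gr=4
row: 9 vs 5

buggy=9 correct=5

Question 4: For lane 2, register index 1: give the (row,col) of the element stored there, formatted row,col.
5,0

2: grp=0,tig=2
[1] (2*2+1,0) = (5,0)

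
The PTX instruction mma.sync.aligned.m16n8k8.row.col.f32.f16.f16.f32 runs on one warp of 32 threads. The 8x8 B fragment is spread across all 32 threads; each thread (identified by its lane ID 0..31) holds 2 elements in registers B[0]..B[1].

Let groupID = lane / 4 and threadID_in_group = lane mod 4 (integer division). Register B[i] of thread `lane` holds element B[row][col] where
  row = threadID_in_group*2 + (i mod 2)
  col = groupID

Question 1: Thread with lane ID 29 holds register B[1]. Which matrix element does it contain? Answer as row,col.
29: g=7,t=1
[1] (1*2+1,7) = (3,7)

3,7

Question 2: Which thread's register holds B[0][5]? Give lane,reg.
20,0

c:5=>grp=5  r:0=>tig=0,lo=0
L=5*4+0=20  i=0=0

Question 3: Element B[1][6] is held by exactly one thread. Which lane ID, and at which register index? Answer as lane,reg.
c=6->g=6  r=1->t=0,b0=1
L=6*4+0=24  i=1=1

24,1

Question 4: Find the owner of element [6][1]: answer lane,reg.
c=1⇒gr=1  r=6⇒th=3,odd=0
L=1*4+3=7  i=0=0

7,0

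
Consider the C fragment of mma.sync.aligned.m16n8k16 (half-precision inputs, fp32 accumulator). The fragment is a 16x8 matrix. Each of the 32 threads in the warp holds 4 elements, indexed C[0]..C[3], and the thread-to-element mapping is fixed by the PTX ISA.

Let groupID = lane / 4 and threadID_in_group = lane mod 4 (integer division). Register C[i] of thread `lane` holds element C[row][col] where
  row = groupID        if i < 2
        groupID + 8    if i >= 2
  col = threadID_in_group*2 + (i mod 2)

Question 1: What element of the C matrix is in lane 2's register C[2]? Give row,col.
lane 2: gr=0 (2/4), th=2 (2%4)
i=2: r=0+8=8, c=2*2+0=4

8,4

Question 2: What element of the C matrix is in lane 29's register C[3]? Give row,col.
lane 29: gr=7 (29/4), th=1 (29%4)
i=3: r=7+8=15, c=1*2+1=3

15,3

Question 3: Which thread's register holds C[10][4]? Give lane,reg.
r:10=>grp=2,rB=1  c:4=>tig=2,lo=0
L=2*4+2=10  i=1*2+0=2

10,2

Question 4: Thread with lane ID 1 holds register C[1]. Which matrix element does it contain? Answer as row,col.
lane 1: gr=0 (1/4), th=1 (1%4)
i=1: r=0+0=0, c=1*2+1=3

0,3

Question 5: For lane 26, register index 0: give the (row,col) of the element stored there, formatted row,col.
6,4

lane 26->26/4=6, 26 mod 4=2
i=0  r:6+0->6  c:2·2+0->4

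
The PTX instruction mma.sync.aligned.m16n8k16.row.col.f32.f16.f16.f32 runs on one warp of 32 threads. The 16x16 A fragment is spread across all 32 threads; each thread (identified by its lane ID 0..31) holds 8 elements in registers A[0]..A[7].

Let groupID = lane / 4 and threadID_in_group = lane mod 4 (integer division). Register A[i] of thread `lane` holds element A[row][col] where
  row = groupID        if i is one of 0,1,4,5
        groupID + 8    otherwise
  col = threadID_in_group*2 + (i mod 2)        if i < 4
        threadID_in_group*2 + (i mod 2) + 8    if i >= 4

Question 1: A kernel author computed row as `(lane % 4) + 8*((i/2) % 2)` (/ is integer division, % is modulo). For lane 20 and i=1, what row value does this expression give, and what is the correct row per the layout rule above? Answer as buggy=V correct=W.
`(lane % 4) + 8*((i/2) % 2)`[20,1]⇒0
20: gr=5,th=0
[1] (5+0,0*2+1+0) = (5,1)
row: 0 vs 5

buggy=0 correct=5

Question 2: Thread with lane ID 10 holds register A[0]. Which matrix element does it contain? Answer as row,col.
L=10->gid=10>>2=2, tid=10&3=2
[0]->row 2+0=2  col 2·2+0+0=4

2,4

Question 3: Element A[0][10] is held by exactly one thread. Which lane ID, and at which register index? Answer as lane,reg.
1,4

r=0→G=0,rhi=0  c=10→chi=1,T=1,p=0
L=0*4+1=1  i=1*4+0*2+0=4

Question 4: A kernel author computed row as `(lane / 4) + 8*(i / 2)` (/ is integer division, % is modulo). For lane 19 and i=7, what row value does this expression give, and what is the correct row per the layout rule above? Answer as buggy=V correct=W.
buggy=28 correct=12

`(lane / 4) + 8*(i / 2)`[19,7]→28
lane 19: G=4 (19/4), T=3 (19%4)
i=7: r=4+8=12, c=3*2+1+8=15
row: 28 vs 12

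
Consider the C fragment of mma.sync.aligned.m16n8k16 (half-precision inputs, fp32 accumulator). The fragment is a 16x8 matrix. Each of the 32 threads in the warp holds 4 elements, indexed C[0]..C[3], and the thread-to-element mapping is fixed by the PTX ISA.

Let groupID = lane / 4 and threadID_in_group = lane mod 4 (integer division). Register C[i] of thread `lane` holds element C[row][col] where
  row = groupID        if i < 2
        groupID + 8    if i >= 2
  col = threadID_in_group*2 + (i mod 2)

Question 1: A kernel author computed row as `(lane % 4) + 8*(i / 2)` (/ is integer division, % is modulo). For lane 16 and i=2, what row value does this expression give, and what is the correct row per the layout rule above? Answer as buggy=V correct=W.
`(lane % 4) + 8*(i / 2)`[16,2]⇒8
L=16⇒gr=16>>2=4, th=16&3=0
[2]⇒row 4+8=12  col 0·2+0=0
row: 8 vs 12

buggy=8 correct=12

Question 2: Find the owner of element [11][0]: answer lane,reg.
12,2

r=11⇒gr=3,Rb=1  c=0⇒th=0,odd=0
L=3*4+0=12  i=1*2+0=2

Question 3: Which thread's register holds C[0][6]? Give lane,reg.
r=0->g=0,rb=0  c=6->t=3,b0=0
L=0*4+3=3  i=0*2+0=0

3,0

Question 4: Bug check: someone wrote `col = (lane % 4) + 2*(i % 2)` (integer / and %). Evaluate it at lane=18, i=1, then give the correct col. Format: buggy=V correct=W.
`(lane % 4) + 2*(i % 2)`[18,1]->4
lane 18: gid=4 (18/4), tid=2 (18%4)
i=1: r=4+0=4, c=2*2+1=5
col: 4 vs 5

buggy=4 correct=5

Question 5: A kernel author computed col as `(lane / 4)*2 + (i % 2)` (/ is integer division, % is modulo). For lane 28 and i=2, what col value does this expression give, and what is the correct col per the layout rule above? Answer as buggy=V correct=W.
`(lane / 4)*2 + (i % 2)`[28,2]=>14
lane 28=>28/4=7, 28 mod 4=0
i=2  r:7+8=>15  c:2·0+0=>0
col: 14 vs 0

buggy=14 correct=0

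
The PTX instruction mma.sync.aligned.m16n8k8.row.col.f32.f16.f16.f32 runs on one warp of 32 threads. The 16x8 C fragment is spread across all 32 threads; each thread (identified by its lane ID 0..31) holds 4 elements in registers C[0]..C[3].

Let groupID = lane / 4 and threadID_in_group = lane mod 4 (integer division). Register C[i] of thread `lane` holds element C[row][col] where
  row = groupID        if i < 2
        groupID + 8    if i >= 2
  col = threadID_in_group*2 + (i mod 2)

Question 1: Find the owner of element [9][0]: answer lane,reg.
r=9->g=1,rb=1  c=0->t=0,b0=0
L=1*4+0=4  i=1*2+0=2

4,2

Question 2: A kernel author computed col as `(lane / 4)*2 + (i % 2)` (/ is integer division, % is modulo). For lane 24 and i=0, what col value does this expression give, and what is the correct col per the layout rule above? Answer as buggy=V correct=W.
buggy=12 correct=0

`(lane / 4)*2 + (i % 2)`[24,0]->12
lane 24->24/4=6, 24 mod 4=0
i=0  r:6+0->6  c:2·0+0->0
col: 12 vs 0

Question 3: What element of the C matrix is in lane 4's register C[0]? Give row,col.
1,0

lane 4: gid=1 (4/4), tid=0 (4%4)
i=0: r=1+0=1, c=0*2+0=0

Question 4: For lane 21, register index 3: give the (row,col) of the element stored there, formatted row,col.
13,3

lane 21⇒21/4=5, 21 mod 4=1
i=3  r:5+8⇒13  c:2·1+1⇒3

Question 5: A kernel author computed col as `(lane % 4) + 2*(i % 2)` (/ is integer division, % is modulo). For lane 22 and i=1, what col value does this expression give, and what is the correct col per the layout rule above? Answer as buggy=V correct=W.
`(lane % 4) + 2*(i % 2)`[22,1]->4
lane 22: g=5 (22/4), t=2 (22%4)
i=1: r=5+0=5, c=2*2+1=5
col: 4 vs 5

buggy=4 correct=5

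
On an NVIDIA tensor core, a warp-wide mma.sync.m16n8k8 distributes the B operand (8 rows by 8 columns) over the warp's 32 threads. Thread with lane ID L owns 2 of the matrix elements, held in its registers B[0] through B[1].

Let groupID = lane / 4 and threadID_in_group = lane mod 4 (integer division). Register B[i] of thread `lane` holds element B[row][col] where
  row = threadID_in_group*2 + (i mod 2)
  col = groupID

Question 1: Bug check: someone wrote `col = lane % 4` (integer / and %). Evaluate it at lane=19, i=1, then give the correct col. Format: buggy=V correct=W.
`lane % 4`[19,1]->3
L=19->g=19>>2=4, t=19&3=3
[1]->row 3·2+1=7  col g=4
col: 3 vs 4

buggy=3 correct=4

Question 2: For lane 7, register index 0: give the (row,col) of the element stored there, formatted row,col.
lane 7=>7/4=1, 7 mod 4=3
i=0  r:2·3+0=>6  c:1

6,1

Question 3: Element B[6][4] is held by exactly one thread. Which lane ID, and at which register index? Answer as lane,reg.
19,0

c=4⇒gr=4  r=6⇒th=3,odd=0
L=4*4+3=19  i=0=0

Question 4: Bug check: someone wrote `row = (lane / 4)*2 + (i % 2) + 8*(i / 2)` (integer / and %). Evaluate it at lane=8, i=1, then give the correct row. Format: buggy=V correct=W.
buggy=5 correct=1

`(lane / 4)*2 + (i % 2) + 8*(i / 2)`[8,1]->5
lane 8->8/4=2, 8 mod 4=0
i=1  r:2·0+1->1  c:2
row: 5 vs 1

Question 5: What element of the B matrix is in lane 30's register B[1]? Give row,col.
5,7

L=30->gid=30>>2=7, tid=30&3=2
[1]->row 2·2+1=5  col gid=7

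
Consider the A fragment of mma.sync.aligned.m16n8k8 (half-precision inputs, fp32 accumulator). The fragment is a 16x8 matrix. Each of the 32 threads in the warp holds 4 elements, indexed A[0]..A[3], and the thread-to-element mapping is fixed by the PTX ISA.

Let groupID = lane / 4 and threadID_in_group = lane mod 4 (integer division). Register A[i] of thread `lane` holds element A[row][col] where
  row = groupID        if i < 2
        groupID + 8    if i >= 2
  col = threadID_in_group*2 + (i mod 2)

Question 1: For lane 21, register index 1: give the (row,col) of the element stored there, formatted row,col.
lane 21: g=5 (21/4), t=1 (21%4)
i=1: r=5+0=5, c=1*2+1=3

5,3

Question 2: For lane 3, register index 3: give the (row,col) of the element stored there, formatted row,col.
8,7

3: grp=0,tig=3
[3] (0+8,3*2+1) = (8,7)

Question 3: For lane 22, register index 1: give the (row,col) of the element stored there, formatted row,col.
22: G=5,T=2
[1] (5+0,2*2+1) = (5,5)

5,5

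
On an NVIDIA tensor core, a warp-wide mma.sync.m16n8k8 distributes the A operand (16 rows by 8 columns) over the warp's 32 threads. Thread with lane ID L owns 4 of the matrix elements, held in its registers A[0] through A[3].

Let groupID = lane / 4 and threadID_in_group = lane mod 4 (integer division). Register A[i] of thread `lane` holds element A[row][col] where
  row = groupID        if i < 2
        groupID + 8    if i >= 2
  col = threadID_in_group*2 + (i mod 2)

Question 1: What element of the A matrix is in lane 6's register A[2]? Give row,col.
9,4

lane 6: gid=1 (6/4), tid=2 (6%4)
i=2: r=1+8=9, c=2*2+0=4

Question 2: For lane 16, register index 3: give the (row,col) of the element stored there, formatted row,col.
lane 16=>16/4=4, 16 mod 4=0
i=3  r:4+8=>12  c:2·0+1=>1

12,1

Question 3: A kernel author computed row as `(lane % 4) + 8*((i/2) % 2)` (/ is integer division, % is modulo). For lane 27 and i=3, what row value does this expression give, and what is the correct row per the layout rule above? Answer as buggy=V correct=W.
`(lane % 4) + 8*((i/2) % 2)`[27,3]→11
lane 27: G=6 (27/4), T=3 (27%4)
i=3: r=6+8=14, c=3*2+1=7
row: 11 vs 14

buggy=11 correct=14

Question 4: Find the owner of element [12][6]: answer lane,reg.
r=12→G=4,rhi=1  c=6→T=3,p=0
L=4*4+3=19  i=1*2+0=2

19,2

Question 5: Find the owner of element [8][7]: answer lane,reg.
r=8->g=0,rb=1  c=7->t=3,b0=1
L=0*4+3=3  i=1*2+1=3

3,3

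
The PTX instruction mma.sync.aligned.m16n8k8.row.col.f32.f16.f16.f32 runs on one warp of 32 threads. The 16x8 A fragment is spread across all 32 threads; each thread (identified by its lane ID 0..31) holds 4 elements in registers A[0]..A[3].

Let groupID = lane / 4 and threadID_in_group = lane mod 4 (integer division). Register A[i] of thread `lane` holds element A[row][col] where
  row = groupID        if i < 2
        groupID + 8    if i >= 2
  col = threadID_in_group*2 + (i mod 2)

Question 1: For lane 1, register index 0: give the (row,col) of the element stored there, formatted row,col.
0,2

L=1=>grp=1>>2=0, tig=1&3=1
[0]=>row 0+0=0  col 1·2+0=2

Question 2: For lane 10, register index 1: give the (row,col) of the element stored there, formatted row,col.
2,5

10: g=2,t=2
[1] (2+0,2*2+1) = (2,5)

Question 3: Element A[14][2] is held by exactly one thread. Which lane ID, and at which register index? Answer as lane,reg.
r:14=>grp=6,rB=1  c:2=>tig=1,lo=0
L=6*4+1=25  i=1*2+0=2

25,2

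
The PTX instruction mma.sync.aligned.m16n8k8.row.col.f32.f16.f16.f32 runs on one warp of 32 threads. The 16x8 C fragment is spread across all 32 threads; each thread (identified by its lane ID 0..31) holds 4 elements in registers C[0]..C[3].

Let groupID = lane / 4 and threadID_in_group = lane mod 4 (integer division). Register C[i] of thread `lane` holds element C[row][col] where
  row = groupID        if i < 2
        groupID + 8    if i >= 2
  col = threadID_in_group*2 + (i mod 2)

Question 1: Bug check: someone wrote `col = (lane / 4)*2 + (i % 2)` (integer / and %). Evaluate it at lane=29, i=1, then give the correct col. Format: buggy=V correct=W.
`(lane / 4)*2 + (i % 2)`[29,1]=>15
lane 29=>29/4=7, 29 mod 4=1
i=1  r:7+0=>7  c:2·1+1=>3
col: 15 vs 3

buggy=15 correct=3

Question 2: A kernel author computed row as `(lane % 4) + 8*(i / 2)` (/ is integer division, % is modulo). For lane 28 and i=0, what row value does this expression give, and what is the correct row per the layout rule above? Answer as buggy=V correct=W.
`(lane % 4) + 8*(i / 2)`[28,0]->0
L=28->g=28>>2=7, t=28&3=0
[0]->row 7+0=7  col 0·2+0=0
row: 0 vs 7

buggy=0 correct=7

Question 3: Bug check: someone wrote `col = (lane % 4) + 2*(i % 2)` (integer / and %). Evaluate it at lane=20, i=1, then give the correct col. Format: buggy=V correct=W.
buggy=2 correct=1

`(lane % 4) + 2*(i % 2)`[20,1]→2
L=20→G=20>>2=5, T=20&3=0
[1]→row 5+0=5  col 0·2+1=1
col: 2 vs 1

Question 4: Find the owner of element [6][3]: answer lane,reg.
r: 6->gid=6,r8=0  c: 3->tid=1,i&1=1
L=6*4+1=25  i=0*2+1=1

25,1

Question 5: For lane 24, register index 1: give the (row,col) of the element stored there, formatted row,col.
L=24=>grp=24>>2=6, tig=24&3=0
[1]=>row 6+0=6  col 0·2+1=1

6,1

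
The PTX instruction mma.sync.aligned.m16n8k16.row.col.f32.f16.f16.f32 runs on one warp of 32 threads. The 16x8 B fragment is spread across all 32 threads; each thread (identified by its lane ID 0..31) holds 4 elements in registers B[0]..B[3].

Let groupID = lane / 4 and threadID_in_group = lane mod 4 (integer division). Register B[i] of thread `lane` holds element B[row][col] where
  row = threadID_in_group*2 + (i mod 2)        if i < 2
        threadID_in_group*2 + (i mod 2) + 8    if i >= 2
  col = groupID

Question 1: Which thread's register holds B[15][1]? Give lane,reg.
7,3

c:1=>grp=1  r:15=>rB=1,tig=3,lo=1
L=1*4+3=7  i=1*2+1=3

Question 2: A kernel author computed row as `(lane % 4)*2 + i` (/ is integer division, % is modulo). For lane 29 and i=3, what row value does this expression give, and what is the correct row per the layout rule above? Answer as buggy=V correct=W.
buggy=5 correct=11

`(lane % 4)*2 + i`[29,3]→5
lane 29: G=7 (29/4), T=1 (29%4)
i=3: r=1*2+1+8=11, c=G=7
row: 5 vs 11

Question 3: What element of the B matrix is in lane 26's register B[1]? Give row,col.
5,6

26: gr=6,th=2
[1] (2*2+1+0,6) = (5,6)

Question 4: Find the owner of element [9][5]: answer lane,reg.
c: 5->gid=5  r: 9->r8=1,tid=0,i&1=1
L=5*4+0=20  i=1*2+1=3

20,3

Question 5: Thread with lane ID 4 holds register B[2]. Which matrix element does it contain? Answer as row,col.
8,1

lane 4: g=1 (4/4), t=0 (4%4)
i=2: r=0*2+0+8=8, c=g=1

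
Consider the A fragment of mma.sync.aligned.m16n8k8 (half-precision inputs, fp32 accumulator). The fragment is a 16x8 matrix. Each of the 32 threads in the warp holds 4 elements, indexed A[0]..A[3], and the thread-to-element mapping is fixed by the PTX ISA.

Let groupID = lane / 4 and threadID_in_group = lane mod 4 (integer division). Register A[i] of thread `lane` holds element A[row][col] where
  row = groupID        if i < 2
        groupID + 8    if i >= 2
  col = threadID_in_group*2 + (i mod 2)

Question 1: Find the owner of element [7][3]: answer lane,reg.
r=7⇒gr=7,Rb=0  c=3⇒th=1,odd=1
L=7*4+1=29  i=0*2+1=1

29,1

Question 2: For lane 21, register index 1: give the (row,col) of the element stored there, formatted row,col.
5,3

lane 21: g=5 (21/4), t=1 (21%4)
i=1: r=5+0=5, c=1*2+1=3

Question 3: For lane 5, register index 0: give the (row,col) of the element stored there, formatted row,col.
L=5=>grp=5>>2=1, tig=5&3=1
[0]=>row 1+0=1  col 1·2+0=2

1,2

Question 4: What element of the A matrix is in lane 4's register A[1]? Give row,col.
lane 4=>4/4=1, 4 mod 4=0
i=1  r:1+0=>1  c:2·0+1=>1

1,1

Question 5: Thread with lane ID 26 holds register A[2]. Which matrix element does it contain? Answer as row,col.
14,4

lane 26⇒26/4=6, 26 mod 4=2
i=2  r:6+8⇒14  c:2·2+0⇒4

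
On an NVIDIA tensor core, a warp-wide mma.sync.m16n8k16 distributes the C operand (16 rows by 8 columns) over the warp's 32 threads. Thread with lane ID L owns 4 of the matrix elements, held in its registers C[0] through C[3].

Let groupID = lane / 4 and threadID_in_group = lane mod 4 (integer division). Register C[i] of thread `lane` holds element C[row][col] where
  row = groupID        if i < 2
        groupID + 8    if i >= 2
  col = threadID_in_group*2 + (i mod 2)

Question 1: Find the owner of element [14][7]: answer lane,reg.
r=14⇒gr=6,Rb=1  c=7⇒th=3,odd=1
L=6*4+3=27  i=1*2+1=3

27,3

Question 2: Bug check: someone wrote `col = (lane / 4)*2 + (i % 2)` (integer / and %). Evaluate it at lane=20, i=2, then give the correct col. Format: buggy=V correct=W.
buggy=10 correct=0

`(lane / 4)*2 + (i % 2)`[20,2]⇒10
lane 20⇒20/4=5, 20 mod 4=0
i=2  r:5+8⇒13  c:2·0+0⇒0
col: 10 vs 0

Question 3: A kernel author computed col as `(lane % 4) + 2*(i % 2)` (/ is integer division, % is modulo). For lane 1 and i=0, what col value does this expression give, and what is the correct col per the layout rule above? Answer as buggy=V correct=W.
`(lane % 4) + 2*(i % 2)`[1,0]⇒1
lane 1: gr=0 (1/4), th=1 (1%4)
i=0: r=0+0=0, c=1*2+0=2
col: 1 vs 2

buggy=1 correct=2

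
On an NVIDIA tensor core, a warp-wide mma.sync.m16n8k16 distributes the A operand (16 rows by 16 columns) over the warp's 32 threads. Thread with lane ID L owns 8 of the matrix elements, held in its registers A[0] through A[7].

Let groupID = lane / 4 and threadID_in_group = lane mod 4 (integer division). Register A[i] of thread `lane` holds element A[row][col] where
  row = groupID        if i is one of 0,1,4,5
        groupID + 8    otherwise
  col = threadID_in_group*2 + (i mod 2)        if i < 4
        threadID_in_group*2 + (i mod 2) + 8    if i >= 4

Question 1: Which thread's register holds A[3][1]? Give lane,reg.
12,1

r:3=>grp=3,rB=0  c:1=>cB=0,tig=0,lo=1
L=3*4+0=12  i=0*4+0*2+1=1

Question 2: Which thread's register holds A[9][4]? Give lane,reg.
r=9→G=1,rhi=1  c=4→chi=0,T=2,p=0
L=1*4+2=6  i=0*4+1*2+0=2

6,2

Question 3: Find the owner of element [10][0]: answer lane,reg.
r=10->g=2,rb=1  c=0->cb=0,t=0,b0=0
L=2*4+0=8  i=0*4+1*2+0=2

8,2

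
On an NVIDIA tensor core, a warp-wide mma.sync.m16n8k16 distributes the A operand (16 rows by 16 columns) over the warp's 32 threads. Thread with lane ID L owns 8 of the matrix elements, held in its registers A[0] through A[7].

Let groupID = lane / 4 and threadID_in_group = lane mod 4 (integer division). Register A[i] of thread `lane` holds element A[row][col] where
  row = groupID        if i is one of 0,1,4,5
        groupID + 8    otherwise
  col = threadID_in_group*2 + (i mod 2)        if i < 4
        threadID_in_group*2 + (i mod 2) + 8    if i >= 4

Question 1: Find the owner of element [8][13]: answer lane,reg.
2,7

r=8⇒gr=0,Rb=1  c=13⇒Cb=1,th=2,odd=1
L=0*4+2=2  i=1*4+1*2+1=7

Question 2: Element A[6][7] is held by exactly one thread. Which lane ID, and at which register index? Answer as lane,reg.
r=6⇒gr=6,Rb=0  c=7⇒Cb=0,th=3,odd=1
L=6*4+3=27  i=0*4+0*2+1=1

27,1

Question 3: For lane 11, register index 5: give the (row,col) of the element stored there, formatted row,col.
2,15

L=11=>grp=11>>2=2, tig=11&3=3
[5]=>row 2+0=2  col 3·2+1+8=15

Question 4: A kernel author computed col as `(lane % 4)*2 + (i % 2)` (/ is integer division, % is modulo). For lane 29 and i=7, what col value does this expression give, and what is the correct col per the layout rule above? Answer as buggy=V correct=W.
buggy=3 correct=11

`(lane % 4)*2 + (i % 2)`[29,7]⇒3
lane 29: gr=7 (29/4), th=1 (29%4)
i=7: r=7+8=15, c=1*2+1+8=11
col: 3 vs 11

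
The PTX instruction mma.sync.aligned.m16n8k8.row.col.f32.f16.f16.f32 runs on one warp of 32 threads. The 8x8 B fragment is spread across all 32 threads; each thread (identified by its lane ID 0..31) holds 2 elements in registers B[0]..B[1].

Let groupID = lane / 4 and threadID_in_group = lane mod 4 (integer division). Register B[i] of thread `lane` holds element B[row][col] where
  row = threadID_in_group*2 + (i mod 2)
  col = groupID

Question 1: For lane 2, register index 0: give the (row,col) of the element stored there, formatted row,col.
4,0

2: grp=0,tig=2
[0] (2*2+0,0) = (4,0)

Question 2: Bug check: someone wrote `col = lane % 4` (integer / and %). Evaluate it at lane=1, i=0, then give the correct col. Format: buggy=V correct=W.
buggy=1 correct=0

`lane % 4`[1,0]->1
lane 1: g=0 (1/4), t=1 (1%4)
i=0: r=1*2+0=2, c=g=0
col: 1 vs 0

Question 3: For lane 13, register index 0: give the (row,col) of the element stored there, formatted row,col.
2,3

13: grp=3,tig=1
[0] (1*2+0,3) = (2,3)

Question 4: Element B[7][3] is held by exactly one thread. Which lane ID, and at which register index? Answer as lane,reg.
15,1

c:3=>grp=3  r:7=>tig=3,lo=1
L=3*4+3=15  i=1=1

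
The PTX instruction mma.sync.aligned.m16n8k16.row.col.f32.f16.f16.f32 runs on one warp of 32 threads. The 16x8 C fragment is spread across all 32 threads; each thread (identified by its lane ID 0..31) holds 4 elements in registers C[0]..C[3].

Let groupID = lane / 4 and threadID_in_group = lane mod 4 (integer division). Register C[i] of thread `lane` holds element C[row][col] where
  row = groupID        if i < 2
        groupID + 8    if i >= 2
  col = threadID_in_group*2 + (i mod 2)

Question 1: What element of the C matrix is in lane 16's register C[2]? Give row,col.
12,0

lane 16: g=4 (16/4), t=0 (16%4)
i=2: r=4+8=12, c=0*2+0=0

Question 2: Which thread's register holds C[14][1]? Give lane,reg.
r=14→G=6,rhi=1  c=1→T=0,p=1
L=6*4+0=24  i=1*2+1=3

24,3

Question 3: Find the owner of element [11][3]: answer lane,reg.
r=11->g=3,rb=1  c=3->t=1,b0=1
L=3*4+1=13  i=1*2+1=3

13,3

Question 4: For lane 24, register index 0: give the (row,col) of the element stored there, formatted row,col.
6,0

lane 24: grp=6 (24/4), tig=0 (24%4)
i=0: r=6+0=6, c=0*2+0=0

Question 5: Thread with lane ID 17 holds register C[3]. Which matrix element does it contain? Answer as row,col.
12,3

17: gr=4,th=1
[3] (4+8,1*2+1) = (12,3)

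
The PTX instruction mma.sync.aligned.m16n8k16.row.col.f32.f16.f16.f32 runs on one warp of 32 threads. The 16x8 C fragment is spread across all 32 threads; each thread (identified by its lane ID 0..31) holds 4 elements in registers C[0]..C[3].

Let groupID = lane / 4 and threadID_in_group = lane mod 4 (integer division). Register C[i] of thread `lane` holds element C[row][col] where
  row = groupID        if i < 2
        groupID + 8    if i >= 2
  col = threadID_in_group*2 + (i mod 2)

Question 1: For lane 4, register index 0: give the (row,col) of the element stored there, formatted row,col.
L=4⇒gr=4>>2=1, th=4&3=0
[0]⇒row 1+0=1  col 0·2+0=0

1,0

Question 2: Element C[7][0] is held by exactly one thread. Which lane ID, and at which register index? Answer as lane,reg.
28,0

r=7⇒gr=7,Rb=0  c=0⇒th=0,odd=0
L=7*4+0=28  i=0*2+0=0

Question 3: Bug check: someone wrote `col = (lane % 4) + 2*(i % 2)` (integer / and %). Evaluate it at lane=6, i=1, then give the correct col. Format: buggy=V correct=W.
buggy=4 correct=5

`(lane % 4) + 2*(i % 2)`[6,1]→4
L=6→G=6>>2=1, T=6&3=2
[1]→row 1+0=1  col 2·2+1=5
col: 4 vs 5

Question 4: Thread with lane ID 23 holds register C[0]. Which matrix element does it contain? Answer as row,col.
lane 23: gid=5 (23/4), tid=3 (23%4)
i=0: r=5+0=5, c=3*2+0=6

5,6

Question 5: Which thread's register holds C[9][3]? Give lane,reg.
5,3

r: 9->gid=1,r8=1  c: 3->tid=1,i&1=1
L=1*4+1=5  i=1*2+1=3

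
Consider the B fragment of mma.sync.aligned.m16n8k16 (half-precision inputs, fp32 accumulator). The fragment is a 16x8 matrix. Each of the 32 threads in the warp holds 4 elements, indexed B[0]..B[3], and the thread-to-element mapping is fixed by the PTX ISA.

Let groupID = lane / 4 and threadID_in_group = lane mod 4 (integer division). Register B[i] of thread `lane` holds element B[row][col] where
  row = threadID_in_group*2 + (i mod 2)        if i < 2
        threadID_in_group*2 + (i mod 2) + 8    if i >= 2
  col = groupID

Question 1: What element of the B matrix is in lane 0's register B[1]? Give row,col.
1,0

L=0=>grp=0>>2=0, tig=0&3=0
[1]=>row 0·2+1+0=1  col grp=0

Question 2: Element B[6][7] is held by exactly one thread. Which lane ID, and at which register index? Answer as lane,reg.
c:7=>grp=7  r:6=>rB=0,tig=3,lo=0
L=7*4+3=31  i=0*2+0=0

31,0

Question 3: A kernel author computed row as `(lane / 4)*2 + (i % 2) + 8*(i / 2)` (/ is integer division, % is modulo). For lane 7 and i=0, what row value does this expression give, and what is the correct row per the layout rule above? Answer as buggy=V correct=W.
buggy=2 correct=6

`(lane / 4)*2 + (i % 2) + 8*(i / 2)`[7,0]→2
lane 7: G=1 (7/4), T=3 (7%4)
i=0: r=3*2+0+0=6, c=G=1
row: 2 vs 6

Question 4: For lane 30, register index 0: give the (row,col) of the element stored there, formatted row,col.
4,7

30: g=7,t=2
[0] (2*2+0+0,7) = (4,7)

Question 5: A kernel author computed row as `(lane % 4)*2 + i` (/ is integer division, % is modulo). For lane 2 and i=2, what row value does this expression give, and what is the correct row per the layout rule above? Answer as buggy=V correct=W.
`(lane % 4)*2 + i`[2,2]->6
lane 2->2/4=0, 2 mod 4=2
i=2  r:2·2+0+8->12  c:0
row: 6 vs 12

buggy=6 correct=12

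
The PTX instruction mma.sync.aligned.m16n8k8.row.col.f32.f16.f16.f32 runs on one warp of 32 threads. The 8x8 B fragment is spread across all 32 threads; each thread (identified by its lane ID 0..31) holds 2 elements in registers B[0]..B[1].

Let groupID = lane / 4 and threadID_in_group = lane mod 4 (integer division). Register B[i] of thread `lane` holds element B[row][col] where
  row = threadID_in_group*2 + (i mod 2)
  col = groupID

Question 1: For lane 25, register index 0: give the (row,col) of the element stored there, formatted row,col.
2,6

L=25→G=25>>2=6, T=25&3=1
[0]→row 1·2+0=2  col G=6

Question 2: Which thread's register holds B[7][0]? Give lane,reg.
3,1

c: 0->gid=0  r: 7->tid=3,i&1=1
L=0*4+3=3  i=1=1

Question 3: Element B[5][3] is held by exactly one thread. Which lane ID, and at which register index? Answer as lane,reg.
c=3→G=3  r=5→T=2,p=1
L=3*4+2=14  i=1=1

14,1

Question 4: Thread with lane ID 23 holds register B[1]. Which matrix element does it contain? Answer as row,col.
lane 23: g=5 (23/4), t=3 (23%4)
i=1: r=3*2+1=7, c=g=5

7,5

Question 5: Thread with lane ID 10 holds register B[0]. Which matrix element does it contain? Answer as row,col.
L=10->g=10>>2=2, t=10&3=2
[0]->row 2·2+0=4  col g=2

4,2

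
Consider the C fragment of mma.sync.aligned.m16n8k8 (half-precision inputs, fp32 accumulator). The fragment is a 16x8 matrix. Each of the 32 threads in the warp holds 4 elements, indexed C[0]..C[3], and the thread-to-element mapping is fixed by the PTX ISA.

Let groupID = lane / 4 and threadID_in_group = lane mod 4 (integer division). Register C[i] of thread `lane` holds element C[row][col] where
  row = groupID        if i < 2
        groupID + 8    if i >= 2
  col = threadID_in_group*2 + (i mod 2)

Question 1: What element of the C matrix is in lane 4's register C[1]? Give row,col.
1,1

lane 4=>4/4=1, 4 mod 4=0
i=1  r:1+0=>1  c:2·0+1=>1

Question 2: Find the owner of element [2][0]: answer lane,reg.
r: 2->gid=2,r8=0  c: 0->tid=0,i&1=0
L=2*4+0=8  i=0*2+0=0

8,0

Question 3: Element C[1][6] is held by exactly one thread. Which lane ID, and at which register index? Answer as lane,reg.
r:1=>grp=1,rB=0  c:6=>tig=3,lo=0
L=1*4+3=7  i=0*2+0=0

7,0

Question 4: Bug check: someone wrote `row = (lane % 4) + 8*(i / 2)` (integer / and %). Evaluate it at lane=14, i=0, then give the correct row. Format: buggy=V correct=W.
`(lane % 4) + 8*(i / 2)`[14,0]→2
14: G=3,T=2
[0] (3+0,2*2+0) = (3,4)
row: 2 vs 3

buggy=2 correct=3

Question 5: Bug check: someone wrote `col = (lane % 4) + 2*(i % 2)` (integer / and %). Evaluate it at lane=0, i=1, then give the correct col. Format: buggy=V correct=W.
`(lane % 4) + 2*(i % 2)`[0,1]⇒2
0: gr=0,th=0
[1] (0+0,0*2+1) = (0,1)
col: 2 vs 1

buggy=2 correct=1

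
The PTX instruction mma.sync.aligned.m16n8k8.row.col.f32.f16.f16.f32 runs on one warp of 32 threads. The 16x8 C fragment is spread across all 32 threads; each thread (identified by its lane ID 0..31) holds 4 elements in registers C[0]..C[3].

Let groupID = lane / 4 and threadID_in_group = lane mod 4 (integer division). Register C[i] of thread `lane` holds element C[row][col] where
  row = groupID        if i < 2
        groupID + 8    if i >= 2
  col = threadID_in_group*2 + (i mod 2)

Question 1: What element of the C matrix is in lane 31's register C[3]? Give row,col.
15,7

lane 31->31/4=7, 31 mod 4=3
i=3  r:7+8->15  c:2·3+1->7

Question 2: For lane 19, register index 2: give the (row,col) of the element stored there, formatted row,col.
19: g=4,t=3
[2] (4+8,3*2+0) = (12,6)

12,6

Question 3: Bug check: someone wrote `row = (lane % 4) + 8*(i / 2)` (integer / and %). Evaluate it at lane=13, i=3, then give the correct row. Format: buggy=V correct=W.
`(lane % 4) + 8*(i / 2)`[13,3]→9
13: G=3,T=1
[3] (3+8,1*2+1) = (11,3)
row: 9 vs 11

buggy=9 correct=11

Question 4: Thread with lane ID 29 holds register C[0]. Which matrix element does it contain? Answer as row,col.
L=29->gid=29>>2=7, tid=29&3=1
[0]->row 7+0=7  col 1·2+0=2

7,2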